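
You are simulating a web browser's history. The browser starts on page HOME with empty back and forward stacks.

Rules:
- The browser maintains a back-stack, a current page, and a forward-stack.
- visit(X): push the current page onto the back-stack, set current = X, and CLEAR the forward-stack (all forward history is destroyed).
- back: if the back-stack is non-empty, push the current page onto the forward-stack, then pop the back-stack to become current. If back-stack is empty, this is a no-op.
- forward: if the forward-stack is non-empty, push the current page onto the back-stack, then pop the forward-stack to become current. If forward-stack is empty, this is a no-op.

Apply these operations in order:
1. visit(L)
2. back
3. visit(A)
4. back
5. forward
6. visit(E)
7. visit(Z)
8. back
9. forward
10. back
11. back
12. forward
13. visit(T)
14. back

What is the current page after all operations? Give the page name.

After 1 (visit(L)): cur=L back=1 fwd=0
After 2 (back): cur=HOME back=0 fwd=1
After 3 (visit(A)): cur=A back=1 fwd=0
After 4 (back): cur=HOME back=0 fwd=1
After 5 (forward): cur=A back=1 fwd=0
After 6 (visit(E)): cur=E back=2 fwd=0
After 7 (visit(Z)): cur=Z back=3 fwd=0
After 8 (back): cur=E back=2 fwd=1
After 9 (forward): cur=Z back=3 fwd=0
After 10 (back): cur=E back=2 fwd=1
After 11 (back): cur=A back=1 fwd=2
After 12 (forward): cur=E back=2 fwd=1
After 13 (visit(T)): cur=T back=3 fwd=0
After 14 (back): cur=E back=2 fwd=1

Answer: E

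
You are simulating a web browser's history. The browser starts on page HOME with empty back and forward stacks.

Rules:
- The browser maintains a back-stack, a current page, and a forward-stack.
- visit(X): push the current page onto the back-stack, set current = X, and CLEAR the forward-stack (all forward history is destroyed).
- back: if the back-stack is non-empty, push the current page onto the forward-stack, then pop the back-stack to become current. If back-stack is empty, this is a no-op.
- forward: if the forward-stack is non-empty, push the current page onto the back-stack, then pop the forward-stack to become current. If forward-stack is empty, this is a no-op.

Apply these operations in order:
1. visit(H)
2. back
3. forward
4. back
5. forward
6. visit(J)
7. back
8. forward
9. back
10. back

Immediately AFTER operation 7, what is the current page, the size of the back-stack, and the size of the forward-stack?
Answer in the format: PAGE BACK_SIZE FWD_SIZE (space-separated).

After 1 (visit(H)): cur=H back=1 fwd=0
After 2 (back): cur=HOME back=0 fwd=1
After 3 (forward): cur=H back=1 fwd=0
After 4 (back): cur=HOME back=0 fwd=1
After 5 (forward): cur=H back=1 fwd=0
After 6 (visit(J)): cur=J back=2 fwd=0
After 7 (back): cur=H back=1 fwd=1

H 1 1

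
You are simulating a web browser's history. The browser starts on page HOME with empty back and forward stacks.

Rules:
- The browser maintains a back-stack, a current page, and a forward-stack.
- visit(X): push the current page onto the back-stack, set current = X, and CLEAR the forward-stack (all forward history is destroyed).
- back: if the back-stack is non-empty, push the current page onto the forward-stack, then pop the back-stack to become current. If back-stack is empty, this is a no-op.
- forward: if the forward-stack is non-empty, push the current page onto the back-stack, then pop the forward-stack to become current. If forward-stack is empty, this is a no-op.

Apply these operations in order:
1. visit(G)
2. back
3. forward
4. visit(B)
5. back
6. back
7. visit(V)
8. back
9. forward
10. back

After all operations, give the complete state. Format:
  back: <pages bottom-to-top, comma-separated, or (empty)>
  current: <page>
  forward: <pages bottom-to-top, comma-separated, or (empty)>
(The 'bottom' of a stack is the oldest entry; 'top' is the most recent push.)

After 1 (visit(G)): cur=G back=1 fwd=0
After 2 (back): cur=HOME back=0 fwd=1
After 3 (forward): cur=G back=1 fwd=0
After 4 (visit(B)): cur=B back=2 fwd=0
After 5 (back): cur=G back=1 fwd=1
After 6 (back): cur=HOME back=0 fwd=2
After 7 (visit(V)): cur=V back=1 fwd=0
After 8 (back): cur=HOME back=0 fwd=1
After 9 (forward): cur=V back=1 fwd=0
After 10 (back): cur=HOME back=0 fwd=1

Answer: back: (empty)
current: HOME
forward: V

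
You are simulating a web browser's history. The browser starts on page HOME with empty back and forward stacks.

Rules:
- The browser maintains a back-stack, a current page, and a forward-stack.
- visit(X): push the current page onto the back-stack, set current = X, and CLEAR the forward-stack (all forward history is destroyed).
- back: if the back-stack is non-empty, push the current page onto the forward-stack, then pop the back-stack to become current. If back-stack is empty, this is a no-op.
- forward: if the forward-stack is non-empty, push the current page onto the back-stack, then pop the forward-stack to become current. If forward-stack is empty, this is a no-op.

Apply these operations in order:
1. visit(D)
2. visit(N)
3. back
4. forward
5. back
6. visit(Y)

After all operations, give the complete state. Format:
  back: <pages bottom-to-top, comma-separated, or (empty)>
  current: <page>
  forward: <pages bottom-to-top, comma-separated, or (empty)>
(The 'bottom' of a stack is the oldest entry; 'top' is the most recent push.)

After 1 (visit(D)): cur=D back=1 fwd=0
After 2 (visit(N)): cur=N back=2 fwd=0
After 3 (back): cur=D back=1 fwd=1
After 4 (forward): cur=N back=2 fwd=0
After 5 (back): cur=D back=1 fwd=1
After 6 (visit(Y)): cur=Y back=2 fwd=0

Answer: back: HOME,D
current: Y
forward: (empty)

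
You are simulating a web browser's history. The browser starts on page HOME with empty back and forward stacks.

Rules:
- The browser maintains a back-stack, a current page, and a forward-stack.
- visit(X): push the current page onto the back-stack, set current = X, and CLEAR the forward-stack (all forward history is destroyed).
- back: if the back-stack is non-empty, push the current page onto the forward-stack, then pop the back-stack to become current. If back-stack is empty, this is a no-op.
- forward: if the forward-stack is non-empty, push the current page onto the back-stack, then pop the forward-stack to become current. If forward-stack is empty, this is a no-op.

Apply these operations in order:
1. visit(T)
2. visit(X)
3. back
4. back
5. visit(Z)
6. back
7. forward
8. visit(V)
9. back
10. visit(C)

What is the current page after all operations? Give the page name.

Answer: C

Derivation:
After 1 (visit(T)): cur=T back=1 fwd=0
After 2 (visit(X)): cur=X back=2 fwd=0
After 3 (back): cur=T back=1 fwd=1
After 4 (back): cur=HOME back=0 fwd=2
After 5 (visit(Z)): cur=Z back=1 fwd=0
After 6 (back): cur=HOME back=0 fwd=1
After 7 (forward): cur=Z back=1 fwd=0
After 8 (visit(V)): cur=V back=2 fwd=0
After 9 (back): cur=Z back=1 fwd=1
After 10 (visit(C)): cur=C back=2 fwd=0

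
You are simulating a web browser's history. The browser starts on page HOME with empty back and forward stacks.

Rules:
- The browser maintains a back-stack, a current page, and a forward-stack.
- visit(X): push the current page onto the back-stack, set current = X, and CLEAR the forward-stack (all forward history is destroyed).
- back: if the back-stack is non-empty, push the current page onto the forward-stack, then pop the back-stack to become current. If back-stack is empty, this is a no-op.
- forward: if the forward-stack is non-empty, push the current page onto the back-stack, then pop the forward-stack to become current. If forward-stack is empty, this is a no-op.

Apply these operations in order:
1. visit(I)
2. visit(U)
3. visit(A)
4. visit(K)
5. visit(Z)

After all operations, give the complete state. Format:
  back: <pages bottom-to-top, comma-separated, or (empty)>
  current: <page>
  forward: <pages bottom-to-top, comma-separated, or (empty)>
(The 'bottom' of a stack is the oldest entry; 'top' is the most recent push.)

After 1 (visit(I)): cur=I back=1 fwd=0
After 2 (visit(U)): cur=U back=2 fwd=0
After 3 (visit(A)): cur=A back=3 fwd=0
After 4 (visit(K)): cur=K back=4 fwd=0
After 5 (visit(Z)): cur=Z back=5 fwd=0

Answer: back: HOME,I,U,A,K
current: Z
forward: (empty)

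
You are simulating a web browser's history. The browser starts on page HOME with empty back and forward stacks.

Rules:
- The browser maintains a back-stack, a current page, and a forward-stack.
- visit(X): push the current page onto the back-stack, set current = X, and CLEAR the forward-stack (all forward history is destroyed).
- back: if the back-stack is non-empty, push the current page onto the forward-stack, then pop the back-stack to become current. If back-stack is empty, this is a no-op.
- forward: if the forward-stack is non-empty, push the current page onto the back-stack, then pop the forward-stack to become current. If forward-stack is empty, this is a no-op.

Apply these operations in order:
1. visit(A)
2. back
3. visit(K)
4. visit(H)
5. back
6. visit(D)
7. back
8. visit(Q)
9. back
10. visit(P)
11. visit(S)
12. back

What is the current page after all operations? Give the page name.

After 1 (visit(A)): cur=A back=1 fwd=0
After 2 (back): cur=HOME back=0 fwd=1
After 3 (visit(K)): cur=K back=1 fwd=0
After 4 (visit(H)): cur=H back=2 fwd=0
After 5 (back): cur=K back=1 fwd=1
After 6 (visit(D)): cur=D back=2 fwd=0
After 7 (back): cur=K back=1 fwd=1
After 8 (visit(Q)): cur=Q back=2 fwd=0
After 9 (back): cur=K back=1 fwd=1
After 10 (visit(P)): cur=P back=2 fwd=0
After 11 (visit(S)): cur=S back=3 fwd=0
After 12 (back): cur=P back=2 fwd=1

Answer: P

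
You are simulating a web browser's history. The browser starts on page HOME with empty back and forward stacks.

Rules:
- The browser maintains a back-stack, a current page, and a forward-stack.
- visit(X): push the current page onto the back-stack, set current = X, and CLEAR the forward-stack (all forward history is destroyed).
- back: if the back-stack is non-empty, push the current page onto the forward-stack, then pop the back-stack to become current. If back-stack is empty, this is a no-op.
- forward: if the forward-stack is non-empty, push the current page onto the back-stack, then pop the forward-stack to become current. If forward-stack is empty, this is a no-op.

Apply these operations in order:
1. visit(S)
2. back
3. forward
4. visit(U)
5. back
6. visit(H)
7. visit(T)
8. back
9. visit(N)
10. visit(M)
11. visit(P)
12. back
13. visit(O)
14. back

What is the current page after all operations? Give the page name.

Answer: M

Derivation:
After 1 (visit(S)): cur=S back=1 fwd=0
After 2 (back): cur=HOME back=0 fwd=1
After 3 (forward): cur=S back=1 fwd=0
After 4 (visit(U)): cur=U back=2 fwd=0
After 5 (back): cur=S back=1 fwd=1
After 6 (visit(H)): cur=H back=2 fwd=0
After 7 (visit(T)): cur=T back=3 fwd=0
After 8 (back): cur=H back=2 fwd=1
After 9 (visit(N)): cur=N back=3 fwd=0
After 10 (visit(M)): cur=M back=4 fwd=0
After 11 (visit(P)): cur=P back=5 fwd=0
After 12 (back): cur=M back=4 fwd=1
After 13 (visit(O)): cur=O back=5 fwd=0
After 14 (back): cur=M back=4 fwd=1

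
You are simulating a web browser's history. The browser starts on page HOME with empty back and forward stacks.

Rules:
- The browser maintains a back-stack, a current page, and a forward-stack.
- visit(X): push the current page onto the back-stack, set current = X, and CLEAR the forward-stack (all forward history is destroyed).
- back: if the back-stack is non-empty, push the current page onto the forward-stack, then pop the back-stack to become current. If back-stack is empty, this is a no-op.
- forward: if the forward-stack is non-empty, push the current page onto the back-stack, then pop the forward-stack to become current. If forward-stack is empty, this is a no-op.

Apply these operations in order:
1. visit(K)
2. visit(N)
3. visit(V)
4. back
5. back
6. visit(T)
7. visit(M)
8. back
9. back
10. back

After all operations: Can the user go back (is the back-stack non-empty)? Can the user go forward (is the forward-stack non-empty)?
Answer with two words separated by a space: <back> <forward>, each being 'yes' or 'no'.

Answer: no yes

Derivation:
After 1 (visit(K)): cur=K back=1 fwd=0
After 2 (visit(N)): cur=N back=2 fwd=0
After 3 (visit(V)): cur=V back=3 fwd=0
After 4 (back): cur=N back=2 fwd=1
After 5 (back): cur=K back=1 fwd=2
After 6 (visit(T)): cur=T back=2 fwd=0
After 7 (visit(M)): cur=M back=3 fwd=0
After 8 (back): cur=T back=2 fwd=1
After 9 (back): cur=K back=1 fwd=2
After 10 (back): cur=HOME back=0 fwd=3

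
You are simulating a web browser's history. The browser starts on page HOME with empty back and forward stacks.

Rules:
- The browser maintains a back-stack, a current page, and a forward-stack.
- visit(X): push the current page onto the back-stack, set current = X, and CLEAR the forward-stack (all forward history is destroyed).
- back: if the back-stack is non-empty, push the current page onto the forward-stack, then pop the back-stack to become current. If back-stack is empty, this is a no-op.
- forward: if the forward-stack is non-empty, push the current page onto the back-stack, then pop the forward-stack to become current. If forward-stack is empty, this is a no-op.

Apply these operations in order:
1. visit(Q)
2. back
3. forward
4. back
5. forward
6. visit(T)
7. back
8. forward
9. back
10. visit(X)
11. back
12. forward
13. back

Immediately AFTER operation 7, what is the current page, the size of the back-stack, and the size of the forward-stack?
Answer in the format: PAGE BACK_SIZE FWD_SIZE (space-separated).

After 1 (visit(Q)): cur=Q back=1 fwd=0
After 2 (back): cur=HOME back=0 fwd=1
After 3 (forward): cur=Q back=1 fwd=0
After 4 (back): cur=HOME back=0 fwd=1
After 5 (forward): cur=Q back=1 fwd=0
After 6 (visit(T)): cur=T back=2 fwd=0
After 7 (back): cur=Q back=1 fwd=1

Q 1 1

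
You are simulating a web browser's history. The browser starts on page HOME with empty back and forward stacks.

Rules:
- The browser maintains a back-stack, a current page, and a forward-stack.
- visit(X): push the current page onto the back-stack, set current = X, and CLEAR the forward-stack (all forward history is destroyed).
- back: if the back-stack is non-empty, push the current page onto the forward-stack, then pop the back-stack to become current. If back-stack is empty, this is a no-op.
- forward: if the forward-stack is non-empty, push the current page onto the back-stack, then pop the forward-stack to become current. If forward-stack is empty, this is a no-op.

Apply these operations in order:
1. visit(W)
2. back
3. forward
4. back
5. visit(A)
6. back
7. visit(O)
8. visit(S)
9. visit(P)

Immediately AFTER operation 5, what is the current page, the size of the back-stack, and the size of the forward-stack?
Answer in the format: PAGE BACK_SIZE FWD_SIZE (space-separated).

After 1 (visit(W)): cur=W back=1 fwd=0
After 2 (back): cur=HOME back=0 fwd=1
After 3 (forward): cur=W back=1 fwd=0
After 4 (back): cur=HOME back=0 fwd=1
After 5 (visit(A)): cur=A back=1 fwd=0

A 1 0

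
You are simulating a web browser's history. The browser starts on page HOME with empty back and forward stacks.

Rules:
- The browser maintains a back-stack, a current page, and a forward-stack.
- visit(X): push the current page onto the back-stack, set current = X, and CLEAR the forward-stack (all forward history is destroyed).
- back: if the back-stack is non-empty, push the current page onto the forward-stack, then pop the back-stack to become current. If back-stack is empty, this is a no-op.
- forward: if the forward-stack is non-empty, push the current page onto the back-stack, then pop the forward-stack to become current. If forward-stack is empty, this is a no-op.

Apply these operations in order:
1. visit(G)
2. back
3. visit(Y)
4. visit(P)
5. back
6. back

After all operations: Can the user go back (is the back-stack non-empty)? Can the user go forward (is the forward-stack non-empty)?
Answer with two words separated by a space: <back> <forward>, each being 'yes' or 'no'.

Answer: no yes

Derivation:
After 1 (visit(G)): cur=G back=1 fwd=0
After 2 (back): cur=HOME back=0 fwd=1
After 3 (visit(Y)): cur=Y back=1 fwd=0
After 4 (visit(P)): cur=P back=2 fwd=0
After 5 (back): cur=Y back=1 fwd=1
After 6 (back): cur=HOME back=0 fwd=2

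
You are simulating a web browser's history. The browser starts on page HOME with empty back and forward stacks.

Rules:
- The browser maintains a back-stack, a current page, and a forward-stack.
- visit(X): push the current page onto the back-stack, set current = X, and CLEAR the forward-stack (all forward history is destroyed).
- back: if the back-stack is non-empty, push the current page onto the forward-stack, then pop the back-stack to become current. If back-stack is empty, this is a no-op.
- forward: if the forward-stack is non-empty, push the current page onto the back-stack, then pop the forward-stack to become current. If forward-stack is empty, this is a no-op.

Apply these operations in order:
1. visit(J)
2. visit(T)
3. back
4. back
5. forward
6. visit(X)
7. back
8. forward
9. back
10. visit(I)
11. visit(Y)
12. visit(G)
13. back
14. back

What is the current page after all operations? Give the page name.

Answer: I

Derivation:
After 1 (visit(J)): cur=J back=1 fwd=0
After 2 (visit(T)): cur=T back=2 fwd=0
After 3 (back): cur=J back=1 fwd=1
After 4 (back): cur=HOME back=0 fwd=2
After 5 (forward): cur=J back=1 fwd=1
After 6 (visit(X)): cur=X back=2 fwd=0
After 7 (back): cur=J back=1 fwd=1
After 8 (forward): cur=X back=2 fwd=0
After 9 (back): cur=J back=1 fwd=1
After 10 (visit(I)): cur=I back=2 fwd=0
After 11 (visit(Y)): cur=Y back=3 fwd=0
After 12 (visit(G)): cur=G back=4 fwd=0
After 13 (back): cur=Y back=3 fwd=1
After 14 (back): cur=I back=2 fwd=2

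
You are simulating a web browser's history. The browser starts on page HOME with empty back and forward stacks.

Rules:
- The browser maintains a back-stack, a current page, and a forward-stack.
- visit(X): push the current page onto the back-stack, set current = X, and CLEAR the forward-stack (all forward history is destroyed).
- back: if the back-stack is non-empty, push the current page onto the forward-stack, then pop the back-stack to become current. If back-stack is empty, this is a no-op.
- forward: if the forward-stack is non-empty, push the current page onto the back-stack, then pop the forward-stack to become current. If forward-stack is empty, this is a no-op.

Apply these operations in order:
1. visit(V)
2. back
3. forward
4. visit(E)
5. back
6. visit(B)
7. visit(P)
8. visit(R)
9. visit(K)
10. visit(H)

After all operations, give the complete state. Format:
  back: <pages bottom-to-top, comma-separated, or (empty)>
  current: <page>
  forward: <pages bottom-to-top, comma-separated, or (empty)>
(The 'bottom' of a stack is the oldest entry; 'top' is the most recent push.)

After 1 (visit(V)): cur=V back=1 fwd=0
After 2 (back): cur=HOME back=0 fwd=1
After 3 (forward): cur=V back=1 fwd=0
After 4 (visit(E)): cur=E back=2 fwd=0
After 5 (back): cur=V back=1 fwd=1
After 6 (visit(B)): cur=B back=2 fwd=0
After 7 (visit(P)): cur=P back=3 fwd=0
After 8 (visit(R)): cur=R back=4 fwd=0
After 9 (visit(K)): cur=K back=5 fwd=0
After 10 (visit(H)): cur=H back=6 fwd=0

Answer: back: HOME,V,B,P,R,K
current: H
forward: (empty)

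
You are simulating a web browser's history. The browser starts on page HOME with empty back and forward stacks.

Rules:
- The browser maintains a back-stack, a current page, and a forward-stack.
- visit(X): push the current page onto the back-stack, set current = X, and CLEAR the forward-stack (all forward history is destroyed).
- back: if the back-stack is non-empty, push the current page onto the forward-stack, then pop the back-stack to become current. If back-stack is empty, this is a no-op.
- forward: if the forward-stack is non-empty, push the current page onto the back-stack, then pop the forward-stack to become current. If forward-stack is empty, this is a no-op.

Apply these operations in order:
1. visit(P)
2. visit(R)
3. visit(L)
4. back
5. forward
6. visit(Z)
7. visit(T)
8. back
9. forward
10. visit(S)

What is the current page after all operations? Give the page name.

Answer: S

Derivation:
After 1 (visit(P)): cur=P back=1 fwd=0
After 2 (visit(R)): cur=R back=2 fwd=0
After 3 (visit(L)): cur=L back=3 fwd=0
After 4 (back): cur=R back=2 fwd=1
After 5 (forward): cur=L back=3 fwd=0
After 6 (visit(Z)): cur=Z back=4 fwd=0
After 7 (visit(T)): cur=T back=5 fwd=0
After 8 (back): cur=Z back=4 fwd=1
After 9 (forward): cur=T back=5 fwd=0
After 10 (visit(S)): cur=S back=6 fwd=0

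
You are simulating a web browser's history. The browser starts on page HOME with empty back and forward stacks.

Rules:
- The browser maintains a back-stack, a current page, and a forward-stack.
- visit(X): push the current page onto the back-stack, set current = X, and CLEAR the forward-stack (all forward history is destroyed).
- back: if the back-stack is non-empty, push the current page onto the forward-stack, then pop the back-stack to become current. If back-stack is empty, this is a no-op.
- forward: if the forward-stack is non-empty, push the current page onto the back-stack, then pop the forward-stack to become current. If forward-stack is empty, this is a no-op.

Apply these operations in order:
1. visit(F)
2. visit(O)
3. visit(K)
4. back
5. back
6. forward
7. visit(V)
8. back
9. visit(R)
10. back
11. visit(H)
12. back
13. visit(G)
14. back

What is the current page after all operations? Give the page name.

Answer: O

Derivation:
After 1 (visit(F)): cur=F back=1 fwd=0
After 2 (visit(O)): cur=O back=2 fwd=0
After 3 (visit(K)): cur=K back=3 fwd=0
After 4 (back): cur=O back=2 fwd=1
After 5 (back): cur=F back=1 fwd=2
After 6 (forward): cur=O back=2 fwd=1
After 7 (visit(V)): cur=V back=3 fwd=0
After 8 (back): cur=O back=2 fwd=1
After 9 (visit(R)): cur=R back=3 fwd=0
After 10 (back): cur=O back=2 fwd=1
After 11 (visit(H)): cur=H back=3 fwd=0
After 12 (back): cur=O back=2 fwd=1
After 13 (visit(G)): cur=G back=3 fwd=0
After 14 (back): cur=O back=2 fwd=1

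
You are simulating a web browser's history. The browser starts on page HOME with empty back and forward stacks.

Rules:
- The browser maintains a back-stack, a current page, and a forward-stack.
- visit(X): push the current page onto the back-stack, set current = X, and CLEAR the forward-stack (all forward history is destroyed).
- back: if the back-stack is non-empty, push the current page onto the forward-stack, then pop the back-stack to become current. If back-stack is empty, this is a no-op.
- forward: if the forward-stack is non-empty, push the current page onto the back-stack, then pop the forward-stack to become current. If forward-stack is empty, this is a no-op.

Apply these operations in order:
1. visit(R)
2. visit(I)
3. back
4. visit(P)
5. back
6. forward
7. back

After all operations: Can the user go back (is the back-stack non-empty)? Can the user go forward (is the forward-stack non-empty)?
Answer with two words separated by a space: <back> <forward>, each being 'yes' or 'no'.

Answer: yes yes

Derivation:
After 1 (visit(R)): cur=R back=1 fwd=0
After 2 (visit(I)): cur=I back=2 fwd=0
After 3 (back): cur=R back=1 fwd=1
After 4 (visit(P)): cur=P back=2 fwd=0
After 5 (back): cur=R back=1 fwd=1
After 6 (forward): cur=P back=2 fwd=0
After 7 (back): cur=R back=1 fwd=1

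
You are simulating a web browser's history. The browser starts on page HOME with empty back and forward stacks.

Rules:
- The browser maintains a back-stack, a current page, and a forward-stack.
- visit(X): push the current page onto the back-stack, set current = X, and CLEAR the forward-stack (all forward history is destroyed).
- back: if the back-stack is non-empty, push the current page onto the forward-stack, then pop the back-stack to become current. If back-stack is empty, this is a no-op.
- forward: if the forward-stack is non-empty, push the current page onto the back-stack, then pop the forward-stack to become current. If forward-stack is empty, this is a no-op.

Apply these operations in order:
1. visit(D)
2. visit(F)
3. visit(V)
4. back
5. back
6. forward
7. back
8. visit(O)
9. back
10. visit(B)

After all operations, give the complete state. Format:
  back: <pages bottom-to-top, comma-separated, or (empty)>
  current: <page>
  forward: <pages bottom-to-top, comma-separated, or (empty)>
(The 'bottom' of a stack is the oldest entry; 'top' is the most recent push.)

After 1 (visit(D)): cur=D back=1 fwd=0
After 2 (visit(F)): cur=F back=2 fwd=0
After 3 (visit(V)): cur=V back=3 fwd=0
After 4 (back): cur=F back=2 fwd=1
After 5 (back): cur=D back=1 fwd=2
After 6 (forward): cur=F back=2 fwd=1
After 7 (back): cur=D back=1 fwd=2
After 8 (visit(O)): cur=O back=2 fwd=0
After 9 (back): cur=D back=1 fwd=1
After 10 (visit(B)): cur=B back=2 fwd=0

Answer: back: HOME,D
current: B
forward: (empty)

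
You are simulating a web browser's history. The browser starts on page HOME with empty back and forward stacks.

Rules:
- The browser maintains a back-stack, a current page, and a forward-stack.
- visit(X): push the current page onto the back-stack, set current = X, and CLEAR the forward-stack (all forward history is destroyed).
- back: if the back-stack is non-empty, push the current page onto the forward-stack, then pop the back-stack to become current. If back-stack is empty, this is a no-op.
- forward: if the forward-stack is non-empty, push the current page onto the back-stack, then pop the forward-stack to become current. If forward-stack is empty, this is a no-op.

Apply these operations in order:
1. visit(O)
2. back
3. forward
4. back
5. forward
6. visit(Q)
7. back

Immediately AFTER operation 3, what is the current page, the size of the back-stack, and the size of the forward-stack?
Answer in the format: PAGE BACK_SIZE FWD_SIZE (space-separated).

After 1 (visit(O)): cur=O back=1 fwd=0
After 2 (back): cur=HOME back=0 fwd=1
After 3 (forward): cur=O back=1 fwd=0

O 1 0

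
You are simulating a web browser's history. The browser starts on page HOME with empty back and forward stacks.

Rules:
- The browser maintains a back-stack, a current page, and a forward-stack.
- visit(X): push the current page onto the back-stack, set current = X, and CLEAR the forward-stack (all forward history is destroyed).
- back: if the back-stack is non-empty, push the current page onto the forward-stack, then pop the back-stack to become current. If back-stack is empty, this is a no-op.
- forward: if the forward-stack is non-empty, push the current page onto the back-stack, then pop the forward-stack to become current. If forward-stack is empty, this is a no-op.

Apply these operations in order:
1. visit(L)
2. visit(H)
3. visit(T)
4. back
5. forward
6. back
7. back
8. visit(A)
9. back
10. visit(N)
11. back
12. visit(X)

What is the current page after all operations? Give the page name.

After 1 (visit(L)): cur=L back=1 fwd=0
After 2 (visit(H)): cur=H back=2 fwd=0
After 3 (visit(T)): cur=T back=3 fwd=0
After 4 (back): cur=H back=2 fwd=1
After 5 (forward): cur=T back=3 fwd=0
After 6 (back): cur=H back=2 fwd=1
After 7 (back): cur=L back=1 fwd=2
After 8 (visit(A)): cur=A back=2 fwd=0
After 9 (back): cur=L back=1 fwd=1
After 10 (visit(N)): cur=N back=2 fwd=0
After 11 (back): cur=L back=1 fwd=1
After 12 (visit(X)): cur=X back=2 fwd=0

Answer: X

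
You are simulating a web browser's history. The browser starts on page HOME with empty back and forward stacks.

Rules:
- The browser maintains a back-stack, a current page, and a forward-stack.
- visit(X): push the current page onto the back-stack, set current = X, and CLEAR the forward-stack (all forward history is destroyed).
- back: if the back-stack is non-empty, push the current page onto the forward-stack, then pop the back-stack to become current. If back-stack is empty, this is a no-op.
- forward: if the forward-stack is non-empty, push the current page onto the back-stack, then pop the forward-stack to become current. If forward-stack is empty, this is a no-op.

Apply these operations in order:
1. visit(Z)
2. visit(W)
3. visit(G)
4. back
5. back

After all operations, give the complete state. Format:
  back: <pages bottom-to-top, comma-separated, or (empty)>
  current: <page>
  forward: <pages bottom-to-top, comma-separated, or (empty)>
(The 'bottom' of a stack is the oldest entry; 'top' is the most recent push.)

Answer: back: HOME
current: Z
forward: G,W

Derivation:
After 1 (visit(Z)): cur=Z back=1 fwd=0
After 2 (visit(W)): cur=W back=2 fwd=0
After 3 (visit(G)): cur=G back=3 fwd=0
After 4 (back): cur=W back=2 fwd=1
After 5 (back): cur=Z back=1 fwd=2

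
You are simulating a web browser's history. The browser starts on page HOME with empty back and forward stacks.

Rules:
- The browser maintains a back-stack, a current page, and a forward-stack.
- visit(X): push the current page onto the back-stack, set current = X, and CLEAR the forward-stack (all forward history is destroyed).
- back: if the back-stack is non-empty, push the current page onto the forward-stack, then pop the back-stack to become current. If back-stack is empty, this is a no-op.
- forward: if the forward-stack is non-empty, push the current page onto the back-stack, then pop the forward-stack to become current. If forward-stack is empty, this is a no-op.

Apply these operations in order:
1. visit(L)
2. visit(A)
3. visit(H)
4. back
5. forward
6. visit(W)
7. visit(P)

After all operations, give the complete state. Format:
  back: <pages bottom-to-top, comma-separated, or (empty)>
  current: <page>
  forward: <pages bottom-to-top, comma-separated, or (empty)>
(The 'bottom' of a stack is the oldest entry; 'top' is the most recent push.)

After 1 (visit(L)): cur=L back=1 fwd=0
After 2 (visit(A)): cur=A back=2 fwd=0
After 3 (visit(H)): cur=H back=3 fwd=0
After 4 (back): cur=A back=2 fwd=1
After 5 (forward): cur=H back=3 fwd=0
After 6 (visit(W)): cur=W back=4 fwd=0
After 7 (visit(P)): cur=P back=5 fwd=0

Answer: back: HOME,L,A,H,W
current: P
forward: (empty)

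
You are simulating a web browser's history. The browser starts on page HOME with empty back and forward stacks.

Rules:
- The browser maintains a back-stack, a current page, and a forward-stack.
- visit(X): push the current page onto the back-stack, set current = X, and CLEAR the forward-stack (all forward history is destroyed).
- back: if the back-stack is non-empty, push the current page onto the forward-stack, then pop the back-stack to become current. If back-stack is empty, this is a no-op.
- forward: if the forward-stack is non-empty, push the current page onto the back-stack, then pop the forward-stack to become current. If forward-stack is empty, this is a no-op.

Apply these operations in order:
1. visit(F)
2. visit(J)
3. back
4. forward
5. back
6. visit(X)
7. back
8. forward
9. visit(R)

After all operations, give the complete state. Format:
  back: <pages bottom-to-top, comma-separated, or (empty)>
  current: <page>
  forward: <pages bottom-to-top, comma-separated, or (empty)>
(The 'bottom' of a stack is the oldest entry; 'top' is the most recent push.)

Answer: back: HOME,F,X
current: R
forward: (empty)

Derivation:
After 1 (visit(F)): cur=F back=1 fwd=0
After 2 (visit(J)): cur=J back=2 fwd=0
After 3 (back): cur=F back=1 fwd=1
After 4 (forward): cur=J back=2 fwd=0
After 5 (back): cur=F back=1 fwd=1
After 6 (visit(X)): cur=X back=2 fwd=0
After 7 (back): cur=F back=1 fwd=1
After 8 (forward): cur=X back=2 fwd=0
After 9 (visit(R)): cur=R back=3 fwd=0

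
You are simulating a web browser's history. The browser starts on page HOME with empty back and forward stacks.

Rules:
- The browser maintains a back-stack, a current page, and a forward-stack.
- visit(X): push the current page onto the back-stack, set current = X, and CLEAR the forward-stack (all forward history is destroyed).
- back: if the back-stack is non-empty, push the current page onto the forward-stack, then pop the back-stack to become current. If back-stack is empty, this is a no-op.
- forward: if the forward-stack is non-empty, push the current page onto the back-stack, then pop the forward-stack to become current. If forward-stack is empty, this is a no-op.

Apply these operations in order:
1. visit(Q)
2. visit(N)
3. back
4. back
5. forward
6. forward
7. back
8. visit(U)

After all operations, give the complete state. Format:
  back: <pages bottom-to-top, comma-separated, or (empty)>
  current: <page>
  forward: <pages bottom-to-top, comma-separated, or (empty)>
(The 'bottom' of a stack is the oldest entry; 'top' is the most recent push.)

Answer: back: HOME,Q
current: U
forward: (empty)

Derivation:
After 1 (visit(Q)): cur=Q back=1 fwd=0
After 2 (visit(N)): cur=N back=2 fwd=0
After 3 (back): cur=Q back=1 fwd=1
After 4 (back): cur=HOME back=0 fwd=2
After 5 (forward): cur=Q back=1 fwd=1
After 6 (forward): cur=N back=2 fwd=0
After 7 (back): cur=Q back=1 fwd=1
After 8 (visit(U)): cur=U back=2 fwd=0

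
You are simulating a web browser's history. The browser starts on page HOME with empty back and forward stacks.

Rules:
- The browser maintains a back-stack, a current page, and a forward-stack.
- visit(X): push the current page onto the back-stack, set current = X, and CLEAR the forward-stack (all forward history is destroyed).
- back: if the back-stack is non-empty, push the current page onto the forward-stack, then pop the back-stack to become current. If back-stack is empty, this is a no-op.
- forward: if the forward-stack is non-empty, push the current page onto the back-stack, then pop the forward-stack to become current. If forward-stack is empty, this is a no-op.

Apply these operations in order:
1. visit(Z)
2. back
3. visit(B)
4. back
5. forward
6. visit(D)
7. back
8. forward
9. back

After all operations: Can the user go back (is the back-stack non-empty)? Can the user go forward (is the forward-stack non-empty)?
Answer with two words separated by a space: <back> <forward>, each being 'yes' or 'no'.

Answer: yes yes

Derivation:
After 1 (visit(Z)): cur=Z back=1 fwd=0
After 2 (back): cur=HOME back=0 fwd=1
After 3 (visit(B)): cur=B back=1 fwd=0
After 4 (back): cur=HOME back=0 fwd=1
After 5 (forward): cur=B back=1 fwd=0
After 6 (visit(D)): cur=D back=2 fwd=0
After 7 (back): cur=B back=1 fwd=1
After 8 (forward): cur=D back=2 fwd=0
After 9 (back): cur=B back=1 fwd=1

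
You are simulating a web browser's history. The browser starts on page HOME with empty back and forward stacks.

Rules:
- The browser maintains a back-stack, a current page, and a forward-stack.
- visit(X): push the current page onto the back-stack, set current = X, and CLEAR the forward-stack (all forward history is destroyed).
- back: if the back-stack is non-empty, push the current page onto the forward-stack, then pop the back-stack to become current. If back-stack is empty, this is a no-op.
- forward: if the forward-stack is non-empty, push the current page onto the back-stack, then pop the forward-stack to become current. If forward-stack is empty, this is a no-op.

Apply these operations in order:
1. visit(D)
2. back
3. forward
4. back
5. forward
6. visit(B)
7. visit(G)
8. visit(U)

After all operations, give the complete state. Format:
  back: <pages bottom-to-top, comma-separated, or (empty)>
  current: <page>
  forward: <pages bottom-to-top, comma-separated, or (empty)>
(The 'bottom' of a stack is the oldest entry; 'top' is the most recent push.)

After 1 (visit(D)): cur=D back=1 fwd=0
After 2 (back): cur=HOME back=0 fwd=1
After 3 (forward): cur=D back=1 fwd=0
After 4 (back): cur=HOME back=0 fwd=1
After 5 (forward): cur=D back=1 fwd=0
After 6 (visit(B)): cur=B back=2 fwd=0
After 7 (visit(G)): cur=G back=3 fwd=0
After 8 (visit(U)): cur=U back=4 fwd=0

Answer: back: HOME,D,B,G
current: U
forward: (empty)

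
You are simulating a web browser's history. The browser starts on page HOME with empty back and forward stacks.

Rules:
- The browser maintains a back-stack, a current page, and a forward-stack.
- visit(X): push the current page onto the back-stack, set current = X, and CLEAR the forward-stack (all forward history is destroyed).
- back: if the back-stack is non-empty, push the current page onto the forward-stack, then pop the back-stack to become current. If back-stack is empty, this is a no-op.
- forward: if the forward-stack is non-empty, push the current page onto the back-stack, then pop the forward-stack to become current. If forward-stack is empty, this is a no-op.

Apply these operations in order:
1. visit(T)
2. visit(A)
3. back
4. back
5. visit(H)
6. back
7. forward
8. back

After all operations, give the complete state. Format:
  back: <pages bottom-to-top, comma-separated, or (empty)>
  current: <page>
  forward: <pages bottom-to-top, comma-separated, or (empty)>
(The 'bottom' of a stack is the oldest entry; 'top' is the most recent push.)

After 1 (visit(T)): cur=T back=1 fwd=0
After 2 (visit(A)): cur=A back=2 fwd=0
After 3 (back): cur=T back=1 fwd=1
After 4 (back): cur=HOME back=0 fwd=2
After 5 (visit(H)): cur=H back=1 fwd=0
After 6 (back): cur=HOME back=0 fwd=1
After 7 (forward): cur=H back=1 fwd=0
After 8 (back): cur=HOME back=0 fwd=1

Answer: back: (empty)
current: HOME
forward: H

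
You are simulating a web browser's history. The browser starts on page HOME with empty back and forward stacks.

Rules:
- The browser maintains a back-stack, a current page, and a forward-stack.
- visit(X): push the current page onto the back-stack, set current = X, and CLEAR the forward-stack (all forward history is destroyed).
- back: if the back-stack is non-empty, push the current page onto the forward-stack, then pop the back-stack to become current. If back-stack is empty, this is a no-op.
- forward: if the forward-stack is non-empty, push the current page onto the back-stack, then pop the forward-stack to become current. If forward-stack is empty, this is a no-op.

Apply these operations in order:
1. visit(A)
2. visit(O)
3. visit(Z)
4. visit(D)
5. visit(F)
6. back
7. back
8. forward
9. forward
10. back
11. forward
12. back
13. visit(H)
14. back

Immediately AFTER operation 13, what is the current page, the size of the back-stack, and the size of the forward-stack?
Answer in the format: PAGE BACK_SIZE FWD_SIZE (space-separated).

After 1 (visit(A)): cur=A back=1 fwd=0
After 2 (visit(O)): cur=O back=2 fwd=0
After 3 (visit(Z)): cur=Z back=3 fwd=0
After 4 (visit(D)): cur=D back=4 fwd=0
After 5 (visit(F)): cur=F back=5 fwd=0
After 6 (back): cur=D back=4 fwd=1
After 7 (back): cur=Z back=3 fwd=2
After 8 (forward): cur=D back=4 fwd=1
After 9 (forward): cur=F back=5 fwd=0
After 10 (back): cur=D back=4 fwd=1
After 11 (forward): cur=F back=5 fwd=0
After 12 (back): cur=D back=4 fwd=1
After 13 (visit(H)): cur=H back=5 fwd=0

H 5 0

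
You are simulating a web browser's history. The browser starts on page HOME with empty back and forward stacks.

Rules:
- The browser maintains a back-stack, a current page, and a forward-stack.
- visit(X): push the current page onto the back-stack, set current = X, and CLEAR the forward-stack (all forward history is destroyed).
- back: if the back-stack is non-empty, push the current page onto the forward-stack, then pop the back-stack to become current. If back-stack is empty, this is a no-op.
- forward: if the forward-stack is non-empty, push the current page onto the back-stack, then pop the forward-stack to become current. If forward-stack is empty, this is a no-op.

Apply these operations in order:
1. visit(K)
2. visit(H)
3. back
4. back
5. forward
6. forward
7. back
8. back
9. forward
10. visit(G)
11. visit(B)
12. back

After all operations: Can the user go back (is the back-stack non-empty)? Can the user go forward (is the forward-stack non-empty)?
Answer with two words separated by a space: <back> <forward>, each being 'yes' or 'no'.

Answer: yes yes

Derivation:
After 1 (visit(K)): cur=K back=1 fwd=0
After 2 (visit(H)): cur=H back=2 fwd=0
After 3 (back): cur=K back=1 fwd=1
After 4 (back): cur=HOME back=0 fwd=2
After 5 (forward): cur=K back=1 fwd=1
After 6 (forward): cur=H back=2 fwd=0
After 7 (back): cur=K back=1 fwd=1
After 8 (back): cur=HOME back=0 fwd=2
After 9 (forward): cur=K back=1 fwd=1
After 10 (visit(G)): cur=G back=2 fwd=0
After 11 (visit(B)): cur=B back=3 fwd=0
After 12 (back): cur=G back=2 fwd=1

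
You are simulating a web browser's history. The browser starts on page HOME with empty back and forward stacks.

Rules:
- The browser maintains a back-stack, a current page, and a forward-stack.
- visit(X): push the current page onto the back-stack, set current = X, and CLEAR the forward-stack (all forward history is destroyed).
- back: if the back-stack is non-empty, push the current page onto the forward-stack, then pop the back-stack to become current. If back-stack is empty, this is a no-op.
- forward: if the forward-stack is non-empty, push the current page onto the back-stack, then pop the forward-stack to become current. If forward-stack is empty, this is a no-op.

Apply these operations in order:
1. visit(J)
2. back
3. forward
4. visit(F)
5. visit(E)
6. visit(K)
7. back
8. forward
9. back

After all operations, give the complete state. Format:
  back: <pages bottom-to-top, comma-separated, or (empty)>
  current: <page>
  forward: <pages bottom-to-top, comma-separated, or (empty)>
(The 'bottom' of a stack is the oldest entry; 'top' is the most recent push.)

Answer: back: HOME,J,F
current: E
forward: K

Derivation:
After 1 (visit(J)): cur=J back=1 fwd=0
After 2 (back): cur=HOME back=0 fwd=1
After 3 (forward): cur=J back=1 fwd=0
After 4 (visit(F)): cur=F back=2 fwd=0
After 5 (visit(E)): cur=E back=3 fwd=0
After 6 (visit(K)): cur=K back=4 fwd=0
After 7 (back): cur=E back=3 fwd=1
After 8 (forward): cur=K back=4 fwd=0
After 9 (back): cur=E back=3 fwd=1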